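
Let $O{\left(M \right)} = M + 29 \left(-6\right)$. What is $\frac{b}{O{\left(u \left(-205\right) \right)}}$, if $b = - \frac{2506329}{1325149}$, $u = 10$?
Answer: $\frac{358047}{421018768} \approx 0.00085043$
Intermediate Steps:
$O{\left(M \right)} = -174 + M$ ($O{\left(M \right)} = M - 174 = -174 + M$)
$b = - \frac{358047}{189307}$ ($b = \left(-2506329\right) \frac{1}{1325149} = - \frac{358047}{189307} \approx -1.8914$)
$\frac{b}{O{\left(u \left(-205\right) \right)}} = - \frac{358047}{189307 \left(-174 + 10 \left(-205\right)\right)} = - \frac{358047}{189307 \left(-174 - 2050\right)} = - \frac{358047}{189307 \left(-2224\right)} = \left(- \frac{358047}{189307}\right) \left(- \frac{1}{2224}\right) = \frac{358047}{421018768}$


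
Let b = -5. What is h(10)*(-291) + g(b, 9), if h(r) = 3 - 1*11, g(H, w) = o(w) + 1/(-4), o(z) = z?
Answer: 9347/4 ≈ 2336.8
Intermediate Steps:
g(H, w) = -¼ + w (g(H, w) = w + 1/(-4) = w + 1*(-¼) = w - ¼ = -¼ + w)
h(r) = -8 (h(r) = 3 - 11 = -8)
h(10)*(-291) + g(b, 9) = -8*(-291) + (-¼ + 9) = 2328 + 35/4 = 9347/4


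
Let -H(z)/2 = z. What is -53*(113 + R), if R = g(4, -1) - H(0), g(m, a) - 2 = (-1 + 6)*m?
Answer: -7155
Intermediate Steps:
g(m, a) = 2 + 5*m (g(m, a) = 2 + (-1 + 6)*m = 2 + 5*m)
H(z) = -2*z
R = 22 (R = (2 + 5*4) - (-2)*0 = (2 + 20) - 1*0 = 22 + 0 = 22)
-53*(113 + R) = -53*(113 + 22) = -53*135 = -7155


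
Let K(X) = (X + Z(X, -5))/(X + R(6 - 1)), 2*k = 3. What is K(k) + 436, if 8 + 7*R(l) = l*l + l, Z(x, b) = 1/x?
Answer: 6547/15 ≈ 436.47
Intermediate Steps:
k = 3/2 (k = (½)*3 = 3/2 ≈ 1.5000)
R(l) = -8/7 + l/7 + l²/7 (R(l) = -8/7 + (l*l + l)/7 = -8/7 + (l² + l)/7 = -8/7 + (l + l²)/7 = -8/7 + (l/7 + l²/7) = -8/7 + l/7 + l²/7)
K(X) = (X + 1/X)/(22/7 + X) (K(X) = (X + 1/X)/(X + (-8/7 + (6 - 1)/7 + (6 - 1)²/7)) = (X + 1/X)/(X + (-8/7 + (⅐)*5 + (⅐)*5²)) = (X + 1/X)/(X + (-8/7 + 5/7 + (⅐)*25)) = (X + 1/X)/(X + (-8/7 + 5/7 + 25/7)) = (X + 1/X)/(X + 22/7) = (X + 1/X)/(22/7 + X))
K(k) + 436 = 7*(1 + (3/2)²)/((3/2)*(22 + 7*(3/2))) + 436 = 7*(⅔)*(1 + 9/4)/(22 + 21/2) + 436 = 7*(⅔)*(13/4)/(65/2) + 436 = 7*(⅔)*(2/65)*(13/4) + 436 = 7/15 + 436 = 6547/15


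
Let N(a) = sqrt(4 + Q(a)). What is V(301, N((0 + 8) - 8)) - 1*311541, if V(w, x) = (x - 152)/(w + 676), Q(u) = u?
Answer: -304375707/977 ≈ -3.1154e+5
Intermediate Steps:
N(a) = sqrt(4 + a)
V(w, x) = (-152 + x)/(676 + w)
V(301, N((0 + 8) - 8)) - 1*311541 = (-152 + sqrt(4 + ((0 + 8) - 8)))/(676 + 301) - 1*311541 = (-152 + sqrt(4 + (8 - 8)))/977 - 311541 = (-152 + sqrt(4 + 0))/977 - 311541 = (-152 + sqrt(4))/977 - 311541 = (-152 + 2)/977 - 311541 = (1/977)*(-150) - 311541 = -150/977 - 311541 = -304375707/977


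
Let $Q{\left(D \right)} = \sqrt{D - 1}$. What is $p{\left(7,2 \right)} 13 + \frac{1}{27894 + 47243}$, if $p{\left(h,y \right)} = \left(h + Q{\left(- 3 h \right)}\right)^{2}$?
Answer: $\frac{26373088}{75137} + 182 i \sqrt{22} \approx 351.0 + 853.66 i$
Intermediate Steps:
$Q{\left(D \right)} = \sqrt{-1 + D}$
$p{\left(h,y \right)} = \left(h + \sqrt{-1 - 3 h}\right)^{2}$
$p{\left(7,2 \right)} 13 + \frac{1}{27894 + 47243} = \left(7 + \sqrt{-1 - 21}\right)^{2} \cdot 13 + \frac{1}{27894 + 47243} = \left(7 + \sqrt{-1 - 21}\right)^{2} \cdot 13 + \frac{1}{75137} = \left(7 + \sqrt{-22}\right)^{2} \cdot 13 + \frac{1}{75137} = \left(7 + i \sqrt{22}\right)^{2} \cdot 13 + \frac{1}{75137} = 13 \left(7 + i \sqrt{22}\right)^{2} + \frac{1}{75137} = \frac{1}{75137} + 13 \left(7 + i \sqrt{22}\right)^{2}$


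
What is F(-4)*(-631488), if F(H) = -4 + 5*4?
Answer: -10103808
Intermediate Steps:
F(H) = 16 (F(H) = -4 + 20 = 16)
F(-4)*(-631488) = 16*(-631488) = -10103808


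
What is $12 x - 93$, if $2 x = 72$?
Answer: $339$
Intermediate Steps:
$x = 36$ ($x = \frac{1}{2} \cdot 72 = 36$)
$12 x - 93 = 12 \cdot 36 - 93 = 432 - 93 = 339$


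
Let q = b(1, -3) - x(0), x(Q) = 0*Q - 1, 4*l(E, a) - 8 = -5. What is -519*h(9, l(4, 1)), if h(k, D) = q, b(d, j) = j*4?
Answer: 5709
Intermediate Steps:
b(d, j) = 4*j
l(E, a) = ¾ (l(E, a) = 2 + (¼)*(-5) = 2 - 5/4 = ¾)
x(Q) = -1 (x(Q) = 0 - 1 = -1)
q = -11 (q = 4*(-3) - 1*(-1) = -12 + 1 = -11)
h(k, D) = -11
-519*h(9, l(4, 1)) = -519*(-11) = 5709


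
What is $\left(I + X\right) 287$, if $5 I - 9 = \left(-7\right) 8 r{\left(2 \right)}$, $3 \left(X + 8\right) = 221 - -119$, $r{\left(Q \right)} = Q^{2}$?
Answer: $\frac{53669}{3} \approx 17890.0$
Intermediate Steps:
$X = \frac{316}{3}$ ($X = -8 + \frac{221 - -119}{3} = -8 + \frac{221 + 119}{3} = -8 + \frac{1}{3} \cdot 340 = -8 + \frac{340}{3} = \frac{316}{3} \approx 105.33$)
$I = -43$ ($I = \frac{9}{5} + \frac{\left(-7\right) 8 \cdot 2^{2}}{5} = \frac{9}{5} + \frac{\left(-56\right) 4}{5} = \frac{9}{5} + \frac{1}{5} \left(-224\right) = \frac{9}{5} - \frac{224}{5} = -43$)
$\left(I + X\right) 287 = \left(-43 + \frac{316}{3}\right) 287 = \frac{187}{3} \cdot 287 = \frac{53669}{3}$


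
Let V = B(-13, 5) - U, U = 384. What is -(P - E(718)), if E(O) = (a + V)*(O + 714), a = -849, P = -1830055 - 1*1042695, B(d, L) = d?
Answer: 1088478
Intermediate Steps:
P = -2872750 (P = -1830055 - 1042695 = -2872750)
V = -397 (V = -13 - 1*384 = -13 - 384 = -397)
E(O) = -889644 - 1246*O (E(O) = (-849 - 397)*(O + 714) = -1246*(714 + O) = -889644 - 1246*O)
-(P - E(718)) = -(-2872750 - (-889644 - 1246*718)) = -(-2872750 - (-889644 - 894628)) = -(-2872750 - 1*(-1784272)) = -(-2872750 + 1784272) = -1*(-1088478) = 1088478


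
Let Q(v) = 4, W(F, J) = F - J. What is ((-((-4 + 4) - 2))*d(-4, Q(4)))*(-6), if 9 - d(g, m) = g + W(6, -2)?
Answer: -60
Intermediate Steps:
d(g, m) = 1 - g (d(g, m) = 9 - (g + (6 - 1*(-2))) = 9 - (g + (6 + 2)) = 9 - (g + 8) = 9 - (8 + g) = 9 + (-8 - g) = 1 - g)
((-((-4 + 4) - 2))*d(-4, Q(4)))*(-6) = ((-((-4 + 4) - 2))*(1 - 1*(-4)))*(-6) = ((-(0 - 2))*(1 + 4))*(-6) = (-1*(-2)*5)*(-6) = (2*5)*(-6) = 10*(-6) = -60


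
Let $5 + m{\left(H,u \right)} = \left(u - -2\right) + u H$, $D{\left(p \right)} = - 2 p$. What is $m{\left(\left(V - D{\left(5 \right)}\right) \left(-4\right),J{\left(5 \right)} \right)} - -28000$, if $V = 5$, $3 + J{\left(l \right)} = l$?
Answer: $27879$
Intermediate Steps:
$J{\left(l \right)} = -3 + l$
$m{\left(H,u \right)} = -3 + u + H u$ ($m{\left(H,u \right)} = -5 + \left(\left(u - -2\right) + u H\right) = -5 + \left(\left(u + 2\right) + H u\right) = -5 + \left(\left(2 + u\right) + H u\right) = -5 + \left(2 + u + H u\right) = -3 + u + H u$)
$m{\left(\left(V - D{\left(5 \right)}\right) \left(-4\right),J{\left(5 \right)} \right)} - -28000 = \left(-3 + \left(-3 + 5\right) + \left(5 - \left(-2\right) 5\right) \left(-4\right) \left(-3 + 5\right)\right) - -28000 = \left(-3 + 2 + \left(5 - -10\right) \left(-4\right) 2\right) + 28000 = \left(-3 + 2 + \left(5 + 10\right) \left(-4\right) 2\right) + 28000 = \left(-3 + 2 + 15 \left(-4\right) 2\right) + 28000 = \left(-3 + 2 - 120\right) + 28000 = -121 + 28000 = 27879$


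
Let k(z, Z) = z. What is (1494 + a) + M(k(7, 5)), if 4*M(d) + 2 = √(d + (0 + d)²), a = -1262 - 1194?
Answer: -1925/2 + √14/2 ≈ -960.63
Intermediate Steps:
a = -2456
M(d) = -½ + √(d + d²)/4 (M(d) = -½ + √(d + (0 + d)²)/4 = -½ + √(d + d²)/4)
(1494 + a) + M(k(7, 5)) = (1494 - 2456) + (-½ + √(7*(1 + 7))/4) = -962 + (-½ + √(7*8)/4) = -962 + (-½ + √56/4) = -962 + (-½ + (2*√14)/4) = -962 + (-½ + √14/2) = -1925/2 + √14/2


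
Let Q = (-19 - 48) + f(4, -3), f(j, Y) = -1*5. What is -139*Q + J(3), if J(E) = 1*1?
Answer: 10009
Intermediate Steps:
f(j, Y) = -5
J(E) = 1
Q = -72 (Q = (-19 - 48) - 5 = -67 - 5 = -72)
-139*Q + J(3) = -139*(-72) + 1 = 10008 + 1 = 10009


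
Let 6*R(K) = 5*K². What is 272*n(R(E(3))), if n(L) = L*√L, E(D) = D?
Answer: 1020*√30 ≈ 5586.8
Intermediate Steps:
R(K) = 5*K²/6 (R(K) = (5*K²)/6 = 5*K²/6)
n(L) = L^(3/2)
272*n(R(E(3))) = 272*((⅚)*3²)^(3/2) = 272*((⅚)*9)^(3/2) = 272*(15/2)^(3/2) = 272*(15*√30/4) = 1020*√30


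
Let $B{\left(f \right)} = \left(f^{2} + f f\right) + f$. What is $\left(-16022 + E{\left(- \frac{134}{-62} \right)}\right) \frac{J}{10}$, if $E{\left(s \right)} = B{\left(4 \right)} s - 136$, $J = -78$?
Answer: $\frac{19440954}{155} \approx 1.2543 \cdot 10^{5}$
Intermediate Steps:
$B{\left(f \right)} = f + 2 f^{2}$ ($B{\left(f \right)} = \left(f^{2} + f^{2}\right) + f = 2 f^{2} + f = f + 2 f^{2}$)
$E{\left(s \right)} = -136 + 36 s$ ($E{\left(s \right)} = 4 \left(1 + 2 \cdot 4\right) s - 136 = 4 \left(1 + 8\right) s - 136 = 4 \cdot 9 s - 136 = 36 s - 136 = -136 + 36 s$)
$\left(-16022 + E{\left(- \frac{134}{-62} \right)}\right) \frac{J}{10} = \left(-16022 - \left(136 - 36 \left(- \frac{134}{-62}\right)\right)\right) \left(- \frac{78}{10}\right) = \left(-16022 - \left(136 - 36 \left(\left(-134\right) \left(- \frac{1}{62}\right)\right)\right)\right) \left(\left(-78\right) \frac{1}{10}\right) = \left(-16022 + \left(-136 + 36 \cdot \frac{67}{31}\right)\right) \left(- \frac{39}{5}\right) = \left(-16022 + \left(-136 + \frac{2412}{31}\right)\right) \left(- \frac{39}{5}\right) = \left(-16022 - \frac{1804}{31}\right) \left(- \frac{39}{5}\right) = \left(- \frac{498486}{31}\right) \left(- \frac{39}{5}\right) = \frac{19440954}{155}$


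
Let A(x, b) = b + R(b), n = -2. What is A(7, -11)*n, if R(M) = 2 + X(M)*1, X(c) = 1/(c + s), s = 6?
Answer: 92/5 ≈ 18.400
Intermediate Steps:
X(c) = 1/(6 + c) (X(c) = 1/(c + 6) = 1/(6 + c))
R(M) = 2 + 1/(6 + M)
A(x, b) = b + (13 + 2*b)/(6 + b)
A(7, -11)*n = ((1 + (2 - 11)*(6 - 11))/(6 - 11))*(-2) = ((1 - 9*(-5))/(-5))*(-2) = -(1 + 45)/5*(-2) = -1/5*46*(-2) = -46/5*(-2) = 92/5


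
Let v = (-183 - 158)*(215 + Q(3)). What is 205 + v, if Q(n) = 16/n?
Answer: -224786/3 ≈ -74929.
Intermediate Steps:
v = -225401/3 (v = (-183 - 158)*(215 + 16/3) = -341*(215 + 16*(⅓)) = -341*(215 + 16/3) = -341*661/3 = -225401/3 ≈ -75134.)
205 + v = 205 - 225401/3 = -224786/3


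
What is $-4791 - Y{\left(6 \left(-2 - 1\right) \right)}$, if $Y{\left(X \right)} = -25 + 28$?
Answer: $-4794$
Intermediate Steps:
$Y{\left(X \right)} = 3$
$-4791 - Y{\left(6 \left(-2 - 1\right) \right)} = -4791 - 3 = -4794$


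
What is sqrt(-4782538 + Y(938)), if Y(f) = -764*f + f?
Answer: 2*I*sqrt(1374558) ≈ 2344.8*I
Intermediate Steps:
Y(f) = -763*f
sqrt(-4782538 + Y(938)) = sqrt(-4782538 - 763*938) = sqrt(-4782538 - 715694) = sqrt(-5498232) = 2*I*sqrt(1374558)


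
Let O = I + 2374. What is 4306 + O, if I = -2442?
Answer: 4238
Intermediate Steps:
O = -68 (O = -2442 + 2374 = -68)
4306 + O = 4306 - 68 = 4238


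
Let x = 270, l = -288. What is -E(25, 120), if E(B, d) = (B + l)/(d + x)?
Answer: 263/390 ≈ 0.67436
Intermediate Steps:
E(B, d) = (-288 + B)/(270 + d) (E(B, d) = (B - 288)/(d + 270) = (-288 + B)/(270 + d))
-E(25, 120) = -(-288 + 25)/(270 + 120) = -(-263)/390 = -1*(-263/390) = 263/390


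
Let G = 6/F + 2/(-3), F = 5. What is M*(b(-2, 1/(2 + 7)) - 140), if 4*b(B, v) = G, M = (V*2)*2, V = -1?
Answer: 8392/15 ≈ 559.47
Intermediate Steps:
G = 8/15 (G = 6/5 + 2/(-3) = 6*(1/5) + 2*(-1/3) = 6/5 - 2/3 = 8/15 ≈ 0.53333)
M = -4 (M = -1*2*2 = -2*2 = -4)
b(B, v) = 2/15 (b(B, v) = (1/4)*(8/15) = 2/15)
M*(b(-2, 1/(2 + 7)) - 140) = -4*(2/15 - 140) = -4*(-2098/15) = 8392/15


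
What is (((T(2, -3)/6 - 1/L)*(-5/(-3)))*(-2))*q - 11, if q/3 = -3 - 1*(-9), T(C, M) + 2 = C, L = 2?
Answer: 19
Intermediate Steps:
T(C, M) = -2 + C
q = 18 (q = 3*(-3 - 1*(-9)) = 3*(-3 + 9) = 3*6 = 18)
(((T(2, -3)/6 - 1/L)*(-5/(-3)))*(-2))*q - 11 = ((((-2 + 2)/6 - 1/2)*(-5/(-3)))*(-2))*18 - 11 = (((0*(⅙) - 1*½)*(-5*(-⅓)))*(-2))*18 - 11 = (((0 - ½)*(5/3))*(-2))*18 - 11 = (-½*5/3*(-2))*18 - 11 = -⅚*(-2)*18 - 11 = (5/3)*18 - 11 = 30 - 11 = 19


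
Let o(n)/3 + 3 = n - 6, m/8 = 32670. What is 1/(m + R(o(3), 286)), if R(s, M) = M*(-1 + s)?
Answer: 1/255926 ≈ 3.9074e-6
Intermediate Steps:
m = 261360 (m = 8*32670 = 261360)
o(n) = -27 + 3*n (o(n) = -9 + 3*(n - 6) = -9 + 3*(-6 + n) = -9 + (-18 + 3*n) = -27 + 3*n)
1/(m + R(o(3), 286)) = 1/(261360 + 286*(-1 + (-27 + 3*3))) = 1/(261360 + 286*(-1 + (-27 + 9))) = 1/(261360 + 286*(-1 - 18)) = 1/(261360 + 286*(-19)) = 1/(261360 - 5434) = 1/255926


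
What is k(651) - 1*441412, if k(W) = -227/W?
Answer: -287359439/651 ≈ -4.4141e+5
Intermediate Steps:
k(651) - 1*441412 = -227/651 - 1*441412 = -227*1/651 - 441412 = -227/651 - 441412 = -287359439/651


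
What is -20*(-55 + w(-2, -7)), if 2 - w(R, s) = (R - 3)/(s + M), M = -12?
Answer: 20240/19 ≈ 1065.3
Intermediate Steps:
w(R, s) = 2 - (-3 + R)/(-12 + s) (w(R, s) = 2 - (R - 3)/(s - 12) = 2 - (-3 + R)/(-12 + s))
-20*(-55 + w(-2, -7)) = -20*(-55 + (-21 - 1*(-2) + 2*(-7))/(-12 - 7)) = -20*(-55 + (-21 + 2 - 14)/(-19)) = -20*(-55 - 1/19*(-33)) = -20*(-55 + 33/19) = -20*(-1012/19) = 20240/19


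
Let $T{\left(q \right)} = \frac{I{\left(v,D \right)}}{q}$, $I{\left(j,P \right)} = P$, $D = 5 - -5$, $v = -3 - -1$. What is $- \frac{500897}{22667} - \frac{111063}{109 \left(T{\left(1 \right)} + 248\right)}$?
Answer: $- \frac{291292815}{11183182} \approx -26.047$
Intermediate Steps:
$v = -2$ ($v = -3 + 1 = -2$)
$D = 10$ ($D = 5 + 5 = 10$)
$T{\left(q \right)} = \frac{10}{q}$
$- \frac{500897}{22667} - \frac{111063}{109 \left(T{\left(1 \right)} + 248\right)} = - \frac{500897}{22667} - \frac{111063}{109 \left(\frac{10}{1} + 248\right)} = \left(-500897\right) \frac{1}{22667} - \frac{111063}{109 \left(10 \cdot 1 + 248\right)} = - \frac{26363}{1193} - \frac{111063}{109 \left(10 + 248\right)} = - \frac{26363}{1193} - \frac{111063}{109 \cdot 258} = - \frac{26363}{1193} - \frac{111063}{28122} = - \frac{26363}{1193} - \frac{37021}{9374} = - \frac{291292815}{11183182}$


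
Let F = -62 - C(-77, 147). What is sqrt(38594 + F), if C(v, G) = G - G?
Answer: 26*sqrt(57) ≈ 196.30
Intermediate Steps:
C(v, G) = 0
F = -62 (F = -62 - 1*0 = -62 + 0 = -62)
sqrt(38594 + F) = sqrt(38594 - 62) = sqrt(38532) = 26*sqrt(57)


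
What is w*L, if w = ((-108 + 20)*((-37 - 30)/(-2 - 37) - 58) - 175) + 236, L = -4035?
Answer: -262999955/13 ≈ -2.0231e+7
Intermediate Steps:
w = 195539/39 (w = (-88*(-67/(-39) - 58) - 175) + 236 = (-88*(-67*(-1/39) - 58) - 175) + 236 = (-88*(67/39 - 58) - 175) + 236 = (-88*(-2195/39) - 175) + 236 = (193160/39 - 175) + 236 = 186335/39 + 236 = 195539/39 ≈ 5013.8)
w*L = (195539/39)*(-4035) = -262999955/13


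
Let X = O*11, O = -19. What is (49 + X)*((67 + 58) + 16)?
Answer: -22560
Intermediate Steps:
X = -209 (X = -19*11 = -209)
(49 + X)*((67 + 58) + 16) = (49 - 209)*((67 + 58) + 16) = -160*(125 + 16) = -160*141 = -22560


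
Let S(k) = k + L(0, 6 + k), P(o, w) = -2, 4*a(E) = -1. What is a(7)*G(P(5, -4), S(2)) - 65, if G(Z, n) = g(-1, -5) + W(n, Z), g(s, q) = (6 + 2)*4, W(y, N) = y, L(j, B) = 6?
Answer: -75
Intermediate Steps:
a(E) = -¼ (a(E) = (¼)*(-1) = -¼)
g(s, q) = 32 (g(s, q) = 8*4 = 32)
S(k) = 6 + k (S(k) = k + 6 = 6 + k)
G(Z, n) = 32 + n
a(7)*G(P(5, -4), S(2)) - 65 = -(32 + (6 + 2))/4 - 65 = -(32 + 8)/4 - 65 = -¼*40 - 65 = -10 - 65 = -75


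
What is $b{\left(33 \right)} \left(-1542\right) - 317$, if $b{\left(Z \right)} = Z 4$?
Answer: $-203861$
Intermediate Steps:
$b{\left(Z \right)} = 4 Z$
$b{\left(33 \right)} \left(-1542\right) - 317 = 4 \cdot 33 \left(-1542\right) - 317 = 132 \left(-1542\right) - 317 = -203544 - 317 = -203861$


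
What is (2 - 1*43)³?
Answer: -68921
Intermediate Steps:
(2 - 1*43)³ = (2 - 43)³ = (-41)³ = -68921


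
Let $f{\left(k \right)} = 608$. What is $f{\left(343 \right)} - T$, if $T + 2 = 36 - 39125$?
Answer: $39699$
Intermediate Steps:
$T = -39091$ ($T = -2 + \left(36 - 39125\right) = -2 - 39089 = -39091$)
$f{\left(343 \right)} - T = 608 - -39091 = 608 + 39091 = 39699$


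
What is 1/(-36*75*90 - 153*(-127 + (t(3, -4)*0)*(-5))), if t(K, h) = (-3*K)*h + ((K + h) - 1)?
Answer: -1/223569 ≈ -4.4729e-6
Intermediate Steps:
t(K, h) = -1 + K + h - 3*K*h (t(K, h) = -3*K*h + (-1 + K + h) = -1 + K + h - 3*K*h)
1/(-36*75*90 - 153*(-127 + (t(3, -4)*0)*(-5))) = 1/(-36*75*90 - 153*(-127 + ((-1 + 3 - 4 - 3*3*(-4))*0)*(-5))) = 1/(-2700*90 - 153*(-127 + ((-1 + 3 - 4 + 36)*0)*(-5))) = 1/(-243000 - 153*(-127 + (34*0)*(-5))) = 1/(-243000 - 153*(-127 + 0*(-5))) = 1/(-243000 - 153*(-127 + 0)) = 1/(-243000 - 153*(-127)) = 1/(-243000 + 19431) = 1/(-223569) = -1/223569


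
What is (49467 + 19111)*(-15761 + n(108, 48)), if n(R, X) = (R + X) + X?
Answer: -1066867946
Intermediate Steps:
n(R, X) = R + 2*X
(49467 + 19111)*(-15761 + n(108, 48)) = (49467 + 19111)*(-15761 + (108 + 2*48)) = 68578*(-15761 + (108 + 96)) = 68578*(-15761 + 204) = 68578*(-15557) = -1066867946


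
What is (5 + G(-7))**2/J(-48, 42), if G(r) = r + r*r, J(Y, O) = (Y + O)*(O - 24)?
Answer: -2209/108 ≈ -20.454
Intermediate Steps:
J(Y, O) = (-24 + O)*(O + Y) (J(Y, O) = (O + Y)*(-24 + O) = (-24 + O)*(O + Y))
G(r) = r + r**2
(5 + G(-7))**2/J(-48, 42) = (5 - 7*(1 - 7))**2/(42**2 - 24*42 - 24*(-48) + 42*(-48)) = (5 - 7*(-6))**2/(1764 - 1008 + 1152 - 2016) = (5 + 42)**2/(-108) = 47**2*(-1/108) = 2209*(-1/108) = -2209/108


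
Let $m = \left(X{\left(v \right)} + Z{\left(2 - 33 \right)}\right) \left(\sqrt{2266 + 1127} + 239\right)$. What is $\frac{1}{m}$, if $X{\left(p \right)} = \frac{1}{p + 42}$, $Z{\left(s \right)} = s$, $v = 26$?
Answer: $- \frac{4063}{28301224} + \frac{51 \sqrt{377}}{28301224} \approx -0.00010857$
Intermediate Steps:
$X{\left(p \right)} = \frac{1}{42 + p}$
$m = - \frac{503573}{68} - \frac{6321 \sqrt{377}}{68}$ ($m = \left(\frac{1}{42 + 26} + \left(2 - 33\right)\right) \left(\sqrt{2266 + 1127} + 239\right) = \left(\frac{1}{68} + \left(2 - 33\right)\right) \left(\sqrt{3393} + 239\right) = \left(\frac{1}{68} - 31\right) \left(3 \sqrt{377} + 239\right) = - \frac{2107 \left(239 + 3 \sqrt{377}\right)}{68} = - \frac{503573}{68} - \frac{6321 \sqrt{377}}{68} \approx -9210.4$)
$\frac{1}{m} = \frac{1}{- \frac{503573}{68} - \frac{6321 \sqrt{377}}{68}}$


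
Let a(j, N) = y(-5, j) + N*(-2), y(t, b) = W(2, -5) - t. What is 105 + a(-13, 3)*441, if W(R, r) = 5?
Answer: 1869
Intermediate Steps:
y(t, b) = 5 - t
a(j, N) = 10 - 2*N (a(j, N) = (5 - 1*(-5)) + N*(-2) = (5 + 5) - 2*N = 10 - 2*N)
105 + a(-13, 3)*441 = 105 + (10 - 2*3)*441 = 105 + (10 - 6)*441 = 105 + 4*441 = 105 + 1764 = 1869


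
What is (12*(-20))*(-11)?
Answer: 2640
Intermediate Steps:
(12*(-20))*(-11) = -240*(-11) = 2640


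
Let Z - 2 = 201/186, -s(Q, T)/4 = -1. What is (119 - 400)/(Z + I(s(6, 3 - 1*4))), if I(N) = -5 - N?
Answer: 17422/367 ≈ 47.471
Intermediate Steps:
s(Q, T) = 4 (s(Q, T) = -4*(-1) = 4)
Z = 191/62 (Z = 2 + 201/186 = 2 + 201*(1/186) = 2 + 67/62 = 191/62 ≈ 3.0806)
(119 - 400)/(Z + I(s(6, 3 - 1*4))) = (119 - 400)/(191/62 + (-5 - 1*4)) = -281/(191/62 + (-5 - 4)) = -281/(191/62 - 9) = -281/(-367/62) = -281*(-62/367) = 17422/367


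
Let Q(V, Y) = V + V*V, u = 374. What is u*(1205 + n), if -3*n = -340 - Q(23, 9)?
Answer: 1685618/3 ≈ 5.6187e+5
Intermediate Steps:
Q(V, Y) = V + V²
n = 892/3 (n = -(-340 - 23*(1 + 23))/3 = -(-340 - 23*24)/3 = -(-340 - 1*552)/3 = -(-340 - 552)/3 = -⅓*(-892) = 892/3 ≈ 297.33)
u*(1205 + n) = 374*(1205 + 892/3) = 374*(4507/3) = 1685618/3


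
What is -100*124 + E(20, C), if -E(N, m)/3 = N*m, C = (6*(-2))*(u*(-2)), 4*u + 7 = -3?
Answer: -8800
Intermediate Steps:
u = -5/2 (u = -7/4 + (¼)*(-3) = -7/4 - ¾ = -5/2 ≈ -2.5000)
C = -60 (C = (6*(-2))*(-5/2*(-2)) = -12*5 = -60)
E(N, m) = -3*N*m
-100*124 + E(20, C) = -100*124 - 3*20*(-60) = -12400 + 3600 = -8800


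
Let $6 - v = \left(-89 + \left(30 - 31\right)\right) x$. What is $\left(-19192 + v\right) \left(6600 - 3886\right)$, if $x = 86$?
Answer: $-31064444$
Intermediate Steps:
$v = 7746$ ($v = 6 - \left(-89 + \left(30 - 31\right)\right) 86 = 6 - \left(-89 - 1\right) 86 = 6 - \left(-90\right) 86 = 6 - -7740 = 6 + 7740 = 7746$)
$\left(-19192 + v\right) \left(6600 - 3886\right) = \left(-19192 + 7746\right) \left(6600 - 3886\right) = \left(-11446\right) 2714 = -31064444$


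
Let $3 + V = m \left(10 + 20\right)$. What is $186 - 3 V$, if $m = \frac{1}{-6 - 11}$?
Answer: $\frac{3405}{17} \approx 200.29$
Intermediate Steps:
$m = - \frac{1}{17}$ ($m = \frac{1}{-17} = - \frac{1}{17} \approx -0.058824$)
$V = - \frac{81}{17}$ ($V = -3 - \frac{10 + 20}{17} = -3 - \frac{30}{17} = - \frac{81}{17} \approx -4.7647$)
$186 - 3 V = 186 - - \frac{243}{17} = 186 + \frac{243}{17} = \frac{3405}{17}$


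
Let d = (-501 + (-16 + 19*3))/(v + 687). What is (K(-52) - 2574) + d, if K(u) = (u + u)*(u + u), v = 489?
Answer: 2423033/294 ≈ 8241.6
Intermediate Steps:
K(u) = 4*u**2 (K(u) = (2*u)*(2*u) = 4*u**2)
d = -115/294 (d = (-501 + (-16 + 19*3))/(489 + 687) = (-501 + (-16 + 57))/1176 = (-501 + 41)*(1/1176) = -460*1/1176 = -115/294 ≈ -0.39116)
(K(-52) - 2574) + d = (4*(-52)**2 - 2574) - 115/294 = (4*2704 - 2574) - 115/294 = (10816 - 2574) - 115/294 = 8242 - 115/294 = 2423033/294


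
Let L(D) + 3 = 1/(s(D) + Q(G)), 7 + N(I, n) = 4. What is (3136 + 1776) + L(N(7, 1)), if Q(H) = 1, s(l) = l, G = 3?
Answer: 9817/2 ≈ 4908.5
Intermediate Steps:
N(I, n) = -3 (N(I, n) = -7 + 4 = -3)
L(D) = -3 + 1/(1 + D) (L(D) = -3 + 1/(D + 1) = -3 + 1/(1 + D))
(3136 + 1776) + L(N(7, 1)) = (3136 + 1776) + (-2 - 3*(-3))/(1 - 3) = 4912 + (-2 + 9)/(-2) = 4912 - ½*7 = 4912 - 7/2 = 9817/2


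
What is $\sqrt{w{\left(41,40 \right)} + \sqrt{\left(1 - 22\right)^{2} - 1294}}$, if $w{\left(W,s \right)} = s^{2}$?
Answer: $\sqrt{1600 + i \sqrt{853}} \approx 40.002 + 0.3651 i$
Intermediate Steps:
$\sqrt{w{\left(41,40 \right)} + \sqrt{\left(1 - 22\right)^{2} - 1294}} = \sqrt{40^{2} + \sqrt{\left(1 - 22\right)^{2} - 1294}} = \sqrt{1600 + \sqrt{\left(-21\right)^{2} - 1294}} = \sqrt{1600 + \sqrt{441 - 1294}} = \sqrt{1600 + \sqrt{-853}} = \sqrt{1600 + i \sqrt{853}}$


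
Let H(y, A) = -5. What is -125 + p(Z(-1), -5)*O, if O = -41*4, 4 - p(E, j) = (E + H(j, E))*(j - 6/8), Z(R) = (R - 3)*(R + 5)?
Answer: 19022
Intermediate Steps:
Z(R) = (-3 + R)*(5 + R)
p(E, j) = 4 - (-5 + E)*(-¾ + j) (p(E, j) = 4 - (E - 5)*(j - 6/8) = 4 - (-5 + E)*(j - 6*⅛) = 4 - (-5 + E)*(j - ¾) = 4 - (-5 + E)*(-¾ + j))
O = -164
-125 + p(Z(-1), -5)*O = -125 + (¼ + 5*(-5) + 3*(-15 + (-1)² + 2*(-1))/4 - 1*(-15 + (-1)² + 2*(-1))*(-5))*(-164) = -125 + (¼ - 25 + 3*(-15 + 1 - 2)/4 - 1*(-15 + 1 - 2)*(-5))*(-164) = -125 + (¼ - 25 + (¾)*(-16) - 1*(-16)*(-5))*(-164) = -125 + (¼ - 25 - 12 - 80)*(-164) = -125 - 467/4*(-164) = -125 + 19147 = 19022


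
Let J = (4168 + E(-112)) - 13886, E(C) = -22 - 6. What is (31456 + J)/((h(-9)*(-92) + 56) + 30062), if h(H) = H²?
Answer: 10855/11333 ≈ 0.95782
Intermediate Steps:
E(C) = -28
J = -9746 (J = (4168 - 28) - 13886 = 4140 - 13886 = -9746)
(31456 + J)/((h(-9)*(-92) + 56) + 30062) = (31456 - 9746)/(((-9)²*(-92) + 56) + 30062) = 21710/((81*(-92) + 56) + 30062) = 21710/((-7452 + 56) + 30062) = 21710/(-7396 + 30062) = 21710/22666 = 21710*(1/22666) = 10855/11333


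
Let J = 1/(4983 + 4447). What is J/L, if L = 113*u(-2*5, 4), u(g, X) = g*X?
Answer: -1/42623600 ≈ -2.3461e-8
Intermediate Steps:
u(g, X) = X*g
J = 1/9430 ≈ 0.00010604
L = -4520 (L = 113*(4*(-2*5)) = 113*(4*(-10)) = 113*(-40) = -4520)
J/L = (1/9430)/(-4520) = (1/9430)*(-1/4520) = -1/42623600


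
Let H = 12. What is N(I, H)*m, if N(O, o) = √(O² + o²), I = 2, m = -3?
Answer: -6*√37 ≈ -36.497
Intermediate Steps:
N(I, H)*m = √(2² + 12²)*(-3) = √(4 + 144)*(-3) = √148*(-3) = (2*√37)*(-3) = -6*√37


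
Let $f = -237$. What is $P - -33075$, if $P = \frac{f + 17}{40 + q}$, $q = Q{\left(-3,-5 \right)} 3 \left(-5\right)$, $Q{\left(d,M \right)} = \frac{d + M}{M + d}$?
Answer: $\frac{165331}{5} \approx 33066.0$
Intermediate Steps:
$Q{\left(d,M \right)} = 1$ ($Q{\left(d,M \right)} = \frac{M + d}{M + d} = 1$)
$q = -15$ ($q = 1 \cdot 3 \left(-5\right) = 3 \left(-5\right) = -15$)
$P = - \frac{44}{5}$ ($P = \frac{-237 + 17}{40 - 15} = - \frac{220}{25} = \left(-220\right) \frac{1}{25} = - \frac{44}{5} \approx -8.8$)
$P - -33075 = - \frac{44}{5} - -33075 = - \frac{44}{5} + 33075 = \frac{165331}{5}$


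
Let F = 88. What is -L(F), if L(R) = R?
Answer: -88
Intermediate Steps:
-L(F) = -1*88 = -88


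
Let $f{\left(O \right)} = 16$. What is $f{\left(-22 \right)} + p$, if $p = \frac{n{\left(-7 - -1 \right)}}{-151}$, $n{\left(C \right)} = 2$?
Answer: $\frac{2414}{151} \approx 15.987$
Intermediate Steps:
$p = - \frac{2}{151}$ ($p = \frac{2}{-151} = 2 \left(- \frac{1}{151}\right) = - \frac{2}{151} \approx -0.013245$)
$f{\left(-22 \right)} + p = 16 - \frac{2}{151} = \frac{2414}{151}$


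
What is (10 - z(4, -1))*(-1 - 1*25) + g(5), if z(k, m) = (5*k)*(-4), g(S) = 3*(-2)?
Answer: -2346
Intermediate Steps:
g(S) = -6
z(k, m) = -20*k
(10 - z(4, -1))*(-1 - 1*25) + g(5) = (10 - (-20)*4)*(-1 - 1*25) - 6 = (10 - 1*(-80))*(-1 - 25) - 6 = (10 + 80)*(-26) - 6 = 90*(-26) - 6 = -2340 - 6 = -2346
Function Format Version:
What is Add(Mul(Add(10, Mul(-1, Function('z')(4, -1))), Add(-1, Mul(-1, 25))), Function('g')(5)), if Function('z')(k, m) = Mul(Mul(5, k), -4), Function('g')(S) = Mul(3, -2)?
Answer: -2346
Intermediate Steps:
Function('g')(S) = -6
Function('z')(k, m) = Mul(-20, k)
Add(Mul(Add(10, Mul(-1, Function('z')(4, -1))), Add(-1, Mul(-1, 25))), Function('g')(5)) = Add(Mul(Add(10, Mul(-1, Mul(-20, 4))), Add(-1, Mul(-1, 25))), -6) = Add(Mul(Add(10, Mul(-1, -80)), Add(-1, -25)), -6) = Add(Mul(Add(10, 80), -26), -6) = Add(Mul(90, -26), -6) = Add(-2340, -6) = -2346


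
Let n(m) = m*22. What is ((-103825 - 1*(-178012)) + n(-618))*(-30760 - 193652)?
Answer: -13597347492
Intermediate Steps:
n(m) = 22*m
((-103825 - 1*(-178012)) + n(-618))*(-30760 - 193652) = ((-103825 - 1*(-178012)) + 22*(-618))*(-30760 - 193652) = ((-103825 + 178012) - 13596)*(-224412) = (74187 - 13596)*(-224412) = 60591*(-224412) = -13597347492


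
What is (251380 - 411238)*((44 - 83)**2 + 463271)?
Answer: -74300719536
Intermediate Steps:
(251380 - 411238)*((44 - 83)**2 + 463271) = -159858*((-39)**2 + 463271) = -159858*(1521 + 463271) = -159858*464792 = -74300719536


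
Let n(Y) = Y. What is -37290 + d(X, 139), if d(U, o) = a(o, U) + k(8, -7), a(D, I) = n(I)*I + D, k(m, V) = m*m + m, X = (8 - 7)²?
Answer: -37078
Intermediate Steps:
X = 1 (X = 1² = 1)
k(m, V) = m + m² (k(m, V) = m² + m = m + m²)
a(D, I) = D + I² (a(D, I) = I*I + D = I² + D = D + I²)
d(U, o) = 72 + o + U² (d(U, o) = (o + U²) + 8*(1 + 8) = (o + U²) + 8*9 = (o + U²) + 72 = 72 + o + U²)
-37290 + d(X, 139) = -37290 + (72 + 139 + 1²) = -37290 + (72 + 139 + 1) = -37290 + 212 = -37078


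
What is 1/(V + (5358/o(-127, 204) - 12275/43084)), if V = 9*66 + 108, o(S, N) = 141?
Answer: 43084/31869885 ≈ 0.0013519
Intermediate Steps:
V = 702 (V = 594 + 108 = 702)
1/(V + (5358/o(-127, 204) - 12275/43084)) = 1/(702 + (5358/141 - 12275/43084)) = 1/(702 + (5358*(1/141) - 12275*1/43084)) = 1/(702 + (38 - 12275/43084)) = 1/(702 + 1624917/43084) = 1/(31869885/43084) = 43084/31869885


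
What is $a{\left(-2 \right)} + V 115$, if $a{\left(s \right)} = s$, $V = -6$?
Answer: $-692$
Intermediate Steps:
$a{\left(-2 \right)} + V 115 = -2 - 690 = -692$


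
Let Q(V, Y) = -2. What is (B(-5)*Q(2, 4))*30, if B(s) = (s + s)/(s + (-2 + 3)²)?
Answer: -150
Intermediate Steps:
B(s) = 2*s/(1 + s) (B(s) = (2*s)/(s + 1²) = (2*s)/(s + 1) = (2*s)/(1 + s) = 2*s/(1 + s))
(B(-5)*Q(2, 4))*30 = ((2*(-5)/(1 - 5))*(-2))*30 = ((2*(-5)/(-4))*(-2))*30 = ((2*(-5)*(-¼))*(-2))*30 = ((5/2)*(-2))*30 = -5*30 = -150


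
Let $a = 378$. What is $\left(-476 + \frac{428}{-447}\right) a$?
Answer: $- \frac{26863200}{149} \approx -1.8029 \cdot 10^{5}$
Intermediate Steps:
$\left(-476 + \frac{428}{-447}\right) a = \left(-476 + \frac{428}{-447}\right) 378 = \left(-476 + 428 \left(- \frac{1}{447}\right)\right) 378 = \left(-476 - \frac{428}{447}\right) 378 = \left(- \frac{213200}{447}\right) 378 = - \frac{26863200}{149}$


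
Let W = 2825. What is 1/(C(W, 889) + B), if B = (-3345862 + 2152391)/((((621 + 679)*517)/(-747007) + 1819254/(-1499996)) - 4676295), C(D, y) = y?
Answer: 2619913021419944059/2329771322652740635857 ≈ 0.0011245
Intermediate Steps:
B = 668646610410367406/2619913021419944059 (B = -1193471/(((1300*517)*(-1/747007) + 1819254*(-1/1499996)) - 4676295) = -1193471/((672100*(-1/747007) - 909627/749998) - 4676295) = -1193471/((-672100/747007 - 909627/749998) - 4676295) = -1193471/(-1183571392189/560253755986 - 4676295) = -1193471/(-2619913021419944059/560253755986) = -1193471*(-560253755986/2619913021419944059) = 668646610410367406/2619913021419944059 ≈ 0.25522)
1/(C(W, 889) + B) = 1/(889 + 668646610410367406/2619913021419944059) = 1/(2329771322652740635857/2619913021419944059) = 2619913021419944059/2329771322652740635857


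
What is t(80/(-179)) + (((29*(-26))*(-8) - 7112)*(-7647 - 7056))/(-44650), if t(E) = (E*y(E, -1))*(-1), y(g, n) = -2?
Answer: -284952796/799235 ≈ -356.53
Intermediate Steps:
t(E) = 2*E (t(E) = (E*(-2))*(-1) = -2*E*(-1) = 2*E)
t(80/(-179)) + (((29*(-26))*(-8) - 7112)*(-7647 - 7056))/(-44650) = 2*(80/(-179)) + (((29*(-26))*(-8) - 7112)*(-7647 - 7056))/(-44650) = 2*(80*(-1/179)) + ((-754*(-8) - 7112)*(-14703))*(-1/44650) = 2*(-80/179) + ((6032 - 7112)*(-14703))*(-1/44650) = -160/179 - 1080*(-14703)*(-1/44650) = -160/179 + 15879240*(-1/44650) = -160/179 - 1587924/4465 = -284952796/799235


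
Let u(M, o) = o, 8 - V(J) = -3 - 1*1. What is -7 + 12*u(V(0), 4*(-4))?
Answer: -199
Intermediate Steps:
V(J) = 12 (V(J) = 8 - (-3 - 1*1) = 8 - (-3 - 1) = 8 - 1*(-4) = 8 + 4 = 12)
-7 + 12*u(V(0), 4*(-4)) = -7 + 12*(4*(-4)) = -7 + 12*(-16) = -7 - 192 = -199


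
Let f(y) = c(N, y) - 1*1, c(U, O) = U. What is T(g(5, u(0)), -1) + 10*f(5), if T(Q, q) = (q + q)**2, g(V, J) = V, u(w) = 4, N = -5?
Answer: -56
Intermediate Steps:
T(Q, q) = 4*q**2 (T(Q, q) = (2*q)**2 = 4*q**2)
f(y) = -6 (f(y) = -5 - 1*1 = -5 - 1 = -6)
T(g(5, u(0)), -1) + 10*f(5) = 4*(-1)**2 + 10*(-6) = 4*1 - 60 = 4 - 60 = -56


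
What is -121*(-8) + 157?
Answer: 1125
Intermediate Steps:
-121*(-8) + 157 = 968 + 157 = 1125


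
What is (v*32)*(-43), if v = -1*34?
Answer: 46784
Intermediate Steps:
v = -34
(v*32)*(-43) = -34*32*(-43) = -1088*(-43) = 46784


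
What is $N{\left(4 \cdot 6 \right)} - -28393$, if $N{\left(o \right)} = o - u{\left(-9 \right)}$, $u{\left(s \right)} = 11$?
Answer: $28406$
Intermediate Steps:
$N{\left(o \right)} = -11 + o$ ($N{\left(o \right)} = o - 11 = -11 + o$)
$N{\left(4 \cdot 6 \right)} - -28393 = \left(-11 + 4 \cdot 6\right) - -28393 = \left(-11 + 24\right) + 28393 = 13 + 28393 = 28406$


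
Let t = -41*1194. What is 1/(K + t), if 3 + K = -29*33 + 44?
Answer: -1/49870 ≈ -2.0052e-5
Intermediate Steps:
t = -48954
K = -916 (K = -3 + (-29*33 + 44) = -3 + (-957 + 44) = -3 - 913 = -916)
1/(K + t) = 1/(-916 - 48954) = 1/(-49870) = -1/49870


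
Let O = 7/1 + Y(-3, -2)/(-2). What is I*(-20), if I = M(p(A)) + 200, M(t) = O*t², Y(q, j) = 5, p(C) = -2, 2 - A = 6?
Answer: -4360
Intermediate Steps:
A = -4 (A = 2 - 1*6 = 2 - 6 = -4)
O = 9/2 (O = 7/1 + 5/(-2) = 7*1 + 5*(-½) = 7 - 5/2 = 9/2 ≈ 4.5000)
M(t) = 9*t²/2
I = 218 (I = (9/2)*(-2)² + 200 = (9/2)*4 + 200 = 18 + 200 = 218)
I*(-20) = 218*(-20) = -4360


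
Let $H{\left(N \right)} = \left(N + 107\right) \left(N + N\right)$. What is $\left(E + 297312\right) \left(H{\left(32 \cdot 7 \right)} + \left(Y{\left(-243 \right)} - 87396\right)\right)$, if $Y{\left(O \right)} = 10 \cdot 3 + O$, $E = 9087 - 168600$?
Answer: $8361505521$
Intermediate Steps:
$E = -159513$ ($E = 9087 - 168600 = -159513$)
$Y{\left(O \right)} = 30 + O$
$H{\left(N \right)} = 2 N \left(107 + N\right)$ ($H{\left(N \right)} = \left(107 + N\right) 2 N = 2 N \left(107 + N\right)$)
$\left(E + 297312\right) \left(H{\left(32 \cdot 7 \right)} + \left(Y{\left(-243 \right)} - 87396\right)\right) = \left(-159513 + 297312\right) \left(2 \cdot 32 \cdot 7 \left(107 + 32 \cdot 7\right) + \left(\left(30 - 243\right) - 87396\right)\right) = 137799 \left(2 \cdot 224 \left(107 + 224\right) - 87609\right) = 137799 \left(2 \cdot 224 \cdot 331 - 87609\right) = 137799 \left(148288 - 87609\right) = 137799 \cdot 60679 = 8361505521$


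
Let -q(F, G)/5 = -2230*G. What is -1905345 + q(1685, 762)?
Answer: 6590955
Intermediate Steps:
q(F, G) = 11150*G (q(F, G) = -(-11150)*G = 11150*G)
-1905345 + q(1685, 762) = -1905345 + 11150*762 = -1905345 + 8496300 = 6590955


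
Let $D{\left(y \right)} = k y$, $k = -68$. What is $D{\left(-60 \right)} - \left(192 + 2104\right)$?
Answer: $1784$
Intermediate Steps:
$D{\left(y \right)} = - 68 y$
$D{\left(-60 \right)} - \left(192 + 2104\right) = \left(-68\right) \left(-60\right) - \left(192 + 2104\right) = 4080 - 2296 = 1784$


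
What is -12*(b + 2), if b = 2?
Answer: -48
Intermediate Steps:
-12*(b + 2) = -12*(2 + 2) = -12*4 = -48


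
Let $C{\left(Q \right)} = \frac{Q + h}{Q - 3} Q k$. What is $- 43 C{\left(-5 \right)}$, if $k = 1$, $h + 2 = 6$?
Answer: $\frac{215}{8} \approx 26.875$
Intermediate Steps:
$h = 4$ ($h = -2 + 6 = 4$)
$C{\left(Q \right)} = \frac{Q \left(4 + Q\right)}{-3 + Q}$ ($C{\left(Q \right)} = \frac{Q + 4}{Q - 3} Q 1 = \frac{4 + Q}{-3 + Q} Q 1 = \frac{Q \left(4 + Q\right)}{-3 + Q} 1 = \frac{Q \left(4 + Q\right)}{-3 + Q}$)
$- 43 C{\left(-5 \right)} = - 43 \left(- \frac{5 \left(4 - 5\right)}{-3 - 5}\right) = - 43 \left(\left(-5\right) \frac{1}{-8} \left(-1\right)\right) = - 43 \left(\left(-5\right) \left(- \frac{1}{8}\right) \left(-1\right)\right) = \left(-43\right) \left(- \frac{5}{8}\right) = \frac{215}{8}$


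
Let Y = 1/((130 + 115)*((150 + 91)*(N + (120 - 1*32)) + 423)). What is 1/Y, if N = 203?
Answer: 17285730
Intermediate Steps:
Y = 1/17285730 (Y = 1/((130 + 115)*((150 + 91)*(203 + (120 - 1*32)) + 423)) = 1/(245*(241*(203 + (120 - 32)) + 423)) = 1/(245*(241*(203 + 88) + 423)) = 1/(245*(241*291 + 423)) = 1/(245*(70131 + 423)) = 1/(245*70554) = 1/17285730 ≈ 5.7851e-8)
1/Y = 1/(1/17285730) = 17285730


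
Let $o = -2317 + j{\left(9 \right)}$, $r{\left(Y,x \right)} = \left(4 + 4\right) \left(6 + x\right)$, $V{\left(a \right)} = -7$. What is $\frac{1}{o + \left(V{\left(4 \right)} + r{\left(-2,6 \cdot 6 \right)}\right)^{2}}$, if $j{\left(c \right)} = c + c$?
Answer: $\frac{1}{105942} \approx 9.4391 \cdot 10^{-6}$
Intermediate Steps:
$r{\left(Y,x \right)} = 48 + 8 x$ ($r{\left(Y,x \right)} = 8 \left(6 + x\right) = 48 + 8 x$)
$j{\left(c \right)} = 2 c$
$o = -2299$ ($o = -2317 + 2 \cdot 9 = -2317 + 18 = -2299$)
$\frac{1}{o + \left(V{\left(4 \right)} + r{\left(-2,6 \cdot 6 \right)}\right)^{2}} = \frac{1}{-2299 + \left(-7 + \left(48 + 8 \cdot 6 \cdot 6\right)\right)^{2}} = \frac{1}{-2299 + \left(-7 + \left(48 + 8 \cdot 36\right)\right)^{2}} = \frac{1}{-2299 + \left(-7 + \left(48 + 288\right)\right)^{2}} = \frac{1}{-2299 + \left(-7 + 336\right)^{2}} = \frac{1}{-2299 + 329^{2}} = \frac{1}{-2299 + 108241} = \frac{1}{105942}$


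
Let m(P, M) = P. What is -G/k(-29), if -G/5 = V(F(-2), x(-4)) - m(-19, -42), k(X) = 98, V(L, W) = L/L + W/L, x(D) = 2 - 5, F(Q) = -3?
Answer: 15/14 ≈ 1.0714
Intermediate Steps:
x(D) = -3
V(L, W) = 1 + W/L
G = -105 (G = -5*((-3 - 3)/(-3) - 1*(-19)) = -5*(-1/3*(-6) + 19) = -5*(2 + 19) = -5*21 = -105)
-G/k(-29) = -(-105)/98 = -1*(-15/14) = 15/14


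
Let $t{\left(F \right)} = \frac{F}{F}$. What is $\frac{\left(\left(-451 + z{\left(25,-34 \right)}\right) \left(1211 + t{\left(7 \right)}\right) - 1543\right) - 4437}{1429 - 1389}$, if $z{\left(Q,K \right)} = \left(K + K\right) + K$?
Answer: $- \frac{84527}{5} \approx -16905.0$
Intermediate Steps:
$z{\left(Q,K \right)} = 3 K$ ($z{\left(Q,K \right)} = 2 K + K = 3 K$)
$t{\left(F \right)} = 1$
$\frac{\left(\left(-451 + z{\left(25,-34 \right)}\right) \left(1211 + t{\left(7 \right)}\right) - 1543\right) - 4437}{1429 - 1389} = \frac{\left(\left(-451 + 3 \left(-34\right)\right) \left(1211 + 1\right) - 1543\right) - 4437}{1429 - 1389} = \frac{\left(\left(-451 - 102\right) 1212 - 1543\right) - 4437}{40} = \left(\left(\left(-553\right) 1212 - 1543\right) - 4437\right) \frac{1}{40} = \left(\left(-670236 - 1543\right) - 4437\right) \frac{1}{40} = \left(-671779 - 4437\right) \frac{1}{40} = \left(-676216\right) \frac{1}{40} = - \frac{84527}{5}$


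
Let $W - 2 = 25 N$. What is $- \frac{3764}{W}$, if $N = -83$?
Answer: $\frac{3764}{2073} \approx 1.8157$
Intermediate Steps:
$W = -2073$ ($W = 2 + 25 \left(-83\right) = 2 - 2075 = -2073$)
$- \frac{3764}{W} = - \frac{3764}{-2073} = \left(-3764\right) \left(- \frac{1}{2073}\right) = \frac{3764}{2073}$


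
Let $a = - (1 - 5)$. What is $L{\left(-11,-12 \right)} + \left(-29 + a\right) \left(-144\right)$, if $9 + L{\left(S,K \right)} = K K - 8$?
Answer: $3727$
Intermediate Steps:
$L{\left(S,K \right)} = -17 + K^{2}$ ($L{\left(S,K \right)} = -9 + \left(K K - 8\right) = -9 + \left(K^{2} - 8\right) = -9 + \left(-8 + K^{2}\right) = -17 + K^{2}$)
$a = 4$ ($a = \left(-1\right) \left(-4\right) = 4$)
$L{\left(-11,-12 \right)} + \left(-29 + a\right) \left(-144\right) = \left(-17 + \left(-12\right)^{2}\right) + \left(-29 + 4\right) \left(-144\right) = \left(-17 + 144\right) - -3600 = 127 + 3600 = 3727$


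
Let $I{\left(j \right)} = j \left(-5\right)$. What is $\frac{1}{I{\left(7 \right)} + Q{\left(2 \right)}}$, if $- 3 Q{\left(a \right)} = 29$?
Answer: $- \frac{3}{134} \approx -0.022388$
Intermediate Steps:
$Q{\left(a \right)} = - \frac{29}{3}$ ($Q{\left(a \right)} = \left(- \frac{1}{3}\right) 29 = - \frac{29}{3}$)
$I{\left(j \right)} = - 5 j$
$\frac{1}{I{\left(7 \right)} + Q{\left(2 \right)}} = \frac{1}{\left(-5\right) 7 - \frac{29}{3}} = \frac{1}{-35 - \frac{29}{3}} = \frac{1}{- \frac{134}{3}} = - \frac{3}{134}$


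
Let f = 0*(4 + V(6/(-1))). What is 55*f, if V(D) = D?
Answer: 0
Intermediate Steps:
f = 0 (f = 0*(4 + 6/(-1)) = 0*(4 + 6*(-1)) = 0*(4 - 6) = 0*(-2) = 0)
55*f = 55*0 = 0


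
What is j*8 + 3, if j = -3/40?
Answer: 12/5 ≈ 2.4000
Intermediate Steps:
j = -3/40 (j = -3*1/40 = -3/40 ≈ -0.075000)
j*8 + 3 = -3/40*8 + 3 = -3/5 + 3 = 12/5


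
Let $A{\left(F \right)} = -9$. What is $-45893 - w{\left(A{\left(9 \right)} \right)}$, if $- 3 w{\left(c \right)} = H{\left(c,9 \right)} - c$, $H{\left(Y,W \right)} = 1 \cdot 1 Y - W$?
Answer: $-45896$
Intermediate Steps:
$H{\left(Y,W \right)} = Y - W$ ($H{\left(Y,W \right)} = 1 Y - W = Y - W$)
$w{\left(c \right)} = 3$ ($w{\left(c \right)} = - \frac{\left(c - 9\right) - c}{3} = - \frac{\left(-9 + c\right) - c}{3} = \left(- \frac{1}{3}\right) \left(-9\right) = 3$)
$-45893 - w{\left(A{\left(9 \right)} \right)} = -45893 - 3 = -45896$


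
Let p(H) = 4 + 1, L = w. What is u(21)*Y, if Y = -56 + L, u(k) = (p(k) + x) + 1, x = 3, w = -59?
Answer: -1035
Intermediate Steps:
L = -59
p(H) = 5
u(k) = 9 (u(k) = (5 + 3) + 1 = 8 + 1 = 9)
Y = -115 (Y = -56 - 59 = -115)
u(21)*Y = 9*(-115) = -1035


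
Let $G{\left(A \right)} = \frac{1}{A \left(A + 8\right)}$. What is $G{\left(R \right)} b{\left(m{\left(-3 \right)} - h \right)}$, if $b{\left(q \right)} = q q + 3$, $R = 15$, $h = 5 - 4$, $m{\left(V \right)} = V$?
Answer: $\frac{19}{345} \approx 0.055072$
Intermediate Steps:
$h = 1$ ($h = 5 - 4 = 1$)
$b{\left(q \right)} = 3 + q^{2}$ ($b{\left(q \right)} = q^{2} + 3 = 3 + q^{2}$)
$G{\left(A \right)} = \frac{1}{A \left(8 + A\right)}$
$G{\left(R \right)} b{\left(m{\left(-3 \right)} - h \right)} = \frac{1}{15 \left(8 + 15\right)} \left(3 + \left(-3 - 1\right)^{2}\right) = \frac{1}{15 \cdot 23} \left(3 + \left(-3 - 1\right)^{2}\right) = \frac{1}{15} \cdot \frac{1}{23} \left(3 + \left(-4\right)^{2}\right) = \frac{3 + 16}{345} = \frac{1}{345} \cdot 19 = \frac{19}{345}$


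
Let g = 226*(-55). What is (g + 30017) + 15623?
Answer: 33210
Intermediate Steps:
g = -12430
(g + 30017) + 15623 = (-12430 + 30017) + 15623 = 17587 + 15623 = 33210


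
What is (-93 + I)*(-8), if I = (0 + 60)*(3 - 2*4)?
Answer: 3144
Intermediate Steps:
I = -300 (I = 60*(3 - 8) = 60*(-5) = -300)
(-93 + I)*(-8) = (-93 - 300)*(-8) = -393*(-8) = 3144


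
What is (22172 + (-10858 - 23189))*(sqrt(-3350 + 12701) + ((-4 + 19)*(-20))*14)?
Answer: 49875000 - 35625*sqrt(1039) ≈ 4.8727e+7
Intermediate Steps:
(22172 + (-10858 - 23189))*(sqrt(-3350 + 12701) + ((-4 + 19)*(-20))*14) = (22172 - 34047)*(sqrt(9351) + (15*(-20))*14) = -11875*(3*sqrt(1039) - 300*14) = -11875*(3*sqrt(1039) - 4200) = -11875*(-4200 + 3*sqrt(1039)) = 49875000 - 35625*sqrt(1039)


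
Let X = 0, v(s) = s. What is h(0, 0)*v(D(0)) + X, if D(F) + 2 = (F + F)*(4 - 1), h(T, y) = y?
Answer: 0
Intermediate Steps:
D(F) = -2 + 6*F (D(F) = -2 + (F + F)*(4 - 1) = -2 + (2*F)*3 = -2 + 6*F)
h(0, 0)*v(D(0)) + X = 0*(-2 + 6*0) + 0 = 0*(-2 + 0) + 0 = 0*(-2) + 0 = 0 + 0 = 0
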